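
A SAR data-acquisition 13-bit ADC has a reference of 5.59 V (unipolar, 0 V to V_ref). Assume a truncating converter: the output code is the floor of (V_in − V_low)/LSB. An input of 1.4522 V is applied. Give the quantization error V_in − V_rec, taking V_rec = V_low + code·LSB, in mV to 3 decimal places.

LSB = 5.59/2^13 = 0.682 mV.
(V_in − V_low)/LSB = (1.4522 − 0)/0.000682373 = 2128.1614 → code 2128 (floor).
Code 2128 maps back to 0 + 2128×0.000682373 V = 1.4520898 V.
Difference: 0.000110156 V → 0.110 mV.

0.110 mV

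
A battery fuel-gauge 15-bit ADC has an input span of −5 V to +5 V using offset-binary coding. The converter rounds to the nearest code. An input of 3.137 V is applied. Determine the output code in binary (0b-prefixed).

With 32768 levels over 10 V, one step is 305.18 µV.
(V_in − V_low)/LSB = (3.137 − (−5)) / 0.000305176 = 26663.322.
round(26663.322) = 26663.
In binary (0b-prefixed): 0b110100000100111.

code 0b110100000100111 (decimal 26663)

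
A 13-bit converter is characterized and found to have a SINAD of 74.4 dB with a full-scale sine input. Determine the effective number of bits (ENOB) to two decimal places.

12.07 bits

ENOB = (SINAD − 1.76) / 6.02 = (74.4 − 1.76)/6.02 = 12.066.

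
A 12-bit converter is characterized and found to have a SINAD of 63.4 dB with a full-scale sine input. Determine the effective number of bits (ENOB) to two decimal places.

ENOB = (SINAD − 1.76) / 6.02 = (63.4 − 1.76)/6.02 = 10.239.

10.24 bits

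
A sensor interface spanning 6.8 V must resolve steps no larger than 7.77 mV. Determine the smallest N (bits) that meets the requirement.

10 bits

Number of steps required ≥ 6.8 V / 7.77 mV = 875.16.
Need 2^N ≥ 875.16; 2^9 = 512, 2^10 = 1024.
Minimum N = 10.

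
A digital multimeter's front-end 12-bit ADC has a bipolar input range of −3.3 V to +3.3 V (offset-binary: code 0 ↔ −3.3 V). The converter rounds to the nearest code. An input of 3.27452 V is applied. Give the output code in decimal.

code 4080

Full-scale span = 6.6 V; LSB = 6.6/2^12 = 1.611 mV.
Input sits at 4080.187 steps above V_low.
Round → code 4080.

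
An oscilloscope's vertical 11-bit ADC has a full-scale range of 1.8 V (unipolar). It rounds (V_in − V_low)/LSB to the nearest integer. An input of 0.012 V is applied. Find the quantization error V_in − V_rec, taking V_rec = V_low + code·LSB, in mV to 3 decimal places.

-0.305 mV

LSB = 1.8/2^11 = 0.879 mV.
(0.012 − 0)/0.000878906 = 13.6533; round gives code 14.
Code 14 maps back to 0 + 14×0.000878906 V = 0.012304687 V.
V_in − V_rec = -0.000304687 V = -0.305 mV.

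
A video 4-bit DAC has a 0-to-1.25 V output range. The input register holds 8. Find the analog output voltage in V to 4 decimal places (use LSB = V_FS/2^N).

0.6250 V

LSB = 1.25 V / 2^4 = 78.125 mV.
V_out = 0 + 8 × 0.078125 V = 0.625 V.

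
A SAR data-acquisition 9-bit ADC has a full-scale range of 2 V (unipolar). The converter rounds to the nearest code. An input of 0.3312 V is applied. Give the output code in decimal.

code 85

Full-scale span = 2 V; LSB = 2/2^9 = 3.906 mV.
(V_in − V_low)/LSB = (0.3312 − 0) / 0.00390625 = 84.787.
Round → code 85.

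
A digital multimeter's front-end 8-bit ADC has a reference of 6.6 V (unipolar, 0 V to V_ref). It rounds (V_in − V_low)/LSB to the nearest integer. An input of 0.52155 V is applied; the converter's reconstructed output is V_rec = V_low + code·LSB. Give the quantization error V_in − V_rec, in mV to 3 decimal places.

5.925 mV

Step size: 6.6 V ÷ 2^8 = 25.781 mV.
Scaled input = 20.2298 LSBs, so code = 20.
V_rec = 0 + 20·0.0257812 = 0.515625 V.
Error = 0.52155 − 0.515625 = 0.005925 V = 5.925 mV.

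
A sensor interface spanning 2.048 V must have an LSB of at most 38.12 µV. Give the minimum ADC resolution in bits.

Number of steps required ≥ 2.048 V / 38.12 µV = 53725.08.
Need 2^N ≥ 53725.08; 2^15 = 32768, 2^16 = 65536.
Minimum N = 16.

16 bits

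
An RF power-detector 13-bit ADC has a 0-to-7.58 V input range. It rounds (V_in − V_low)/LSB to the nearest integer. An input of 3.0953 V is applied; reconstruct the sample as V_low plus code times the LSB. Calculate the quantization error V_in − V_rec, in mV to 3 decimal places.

One LSB is 7.58 V / 8192 = 0.925 mV.
Scaled input = 3345.2108 LSBs, so code = 3345.
V_rec = 0 + 3345·0.000925293 = 3.095105 V.
Difference: 0.00019502 V → 0.195 mV.

0.195 mV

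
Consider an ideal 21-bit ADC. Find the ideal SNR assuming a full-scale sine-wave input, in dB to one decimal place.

SNR ≈ 6.02·N + 1.76 dB = 6.02·21 + 1.76 = 128.18 dB.

128.2 dB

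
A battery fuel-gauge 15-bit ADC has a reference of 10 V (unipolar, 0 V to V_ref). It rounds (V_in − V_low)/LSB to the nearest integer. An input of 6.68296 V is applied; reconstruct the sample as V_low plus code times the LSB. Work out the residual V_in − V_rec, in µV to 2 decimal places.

-84.43 µV

One LSB is 10 V / 32768 = 305.18 µV.
(V_in − V_low)/LSB = (6.68296 − 0)/0.000305176 = 21898.7233 → code 21899 (round).
Code 21899 maps back to 0 + 21899×0.000305176 V = 6.6830444 V.
V_in − V_rec = -8.44336e-05 V = -84.43 µV.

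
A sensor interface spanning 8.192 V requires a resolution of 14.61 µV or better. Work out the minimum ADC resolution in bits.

Number of steps required ≥ 8.192 V / 14.61 µV = 560711.84.
Need 2^N ≥ 560711.84; 2^19 = 524288, 2^20 = 1048576.
Minimum N = 20.

20 bits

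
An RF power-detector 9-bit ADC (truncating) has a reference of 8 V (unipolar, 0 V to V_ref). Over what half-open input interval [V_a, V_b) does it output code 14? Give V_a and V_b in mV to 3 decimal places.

[218.750 mV, 234.375 mV)

LSB = 8/2^9 = 15.625 mV.
V_a = V_low + 14·LSB = 0.21875 V; V_b = V_low + 15·LSB = 0.234375 V.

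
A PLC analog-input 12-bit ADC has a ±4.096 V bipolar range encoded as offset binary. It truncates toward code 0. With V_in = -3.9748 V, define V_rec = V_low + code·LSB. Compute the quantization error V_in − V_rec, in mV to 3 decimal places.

1.200 mV

One LSB is 8.192 V / 4096 = 2.000 mV.
Scaled input = 60.6000 LSBs, so code = 60.
Code 60 maps back to (−4.096) + 60×0.002 V = -3.976 V.
Error = -3.9748 − (−3.976) = 0.0012 V = 1.200 mV.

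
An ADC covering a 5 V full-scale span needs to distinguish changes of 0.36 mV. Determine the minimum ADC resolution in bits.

Number of steps required ≥ 5 V / 0.36 mV = 13888.89.
Need 2^N ≥ 13888.89; 2^13 = 8192, 2^14 = 16384.
Minimum N = 14.

14 bits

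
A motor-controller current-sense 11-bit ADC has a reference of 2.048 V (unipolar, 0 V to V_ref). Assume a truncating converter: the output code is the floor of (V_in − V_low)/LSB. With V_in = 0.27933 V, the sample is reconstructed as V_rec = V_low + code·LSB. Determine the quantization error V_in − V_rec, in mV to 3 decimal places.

0.330 mV

One LSB is 2.048 V / 2048 = 1.000 mV.
(V_in − V_low)/LSB = (0.27933 − 0)/0.001 = 279.3300 → code 279 (floor).
V_rec = 0 + 279·0.001 = 0.279 V.
Difference: 0.00033 V → 0.330 mV.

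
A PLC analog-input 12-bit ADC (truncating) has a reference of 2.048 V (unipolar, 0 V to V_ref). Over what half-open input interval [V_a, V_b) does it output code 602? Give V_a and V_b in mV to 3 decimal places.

[301.000 mV, 301.500 mV)

LSB = 2.048/2^12 = 0.500 mV.
V_a = V_low + 602·LSB = 0.301 V; V_b = V_low + 603·LSB = 0.3015 V.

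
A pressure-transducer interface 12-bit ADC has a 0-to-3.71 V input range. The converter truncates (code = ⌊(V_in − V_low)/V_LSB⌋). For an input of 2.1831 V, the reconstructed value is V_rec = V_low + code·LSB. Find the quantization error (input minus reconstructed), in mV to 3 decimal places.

One LSB is 3.71 V / 4096 = 0.906 mV.
Scaled input = 2410.2365 LSBs, so code = 2410.
V_rec = 0 + 2410·0.000905762 = 2.1828857 V.
V_in − V_rec = 0.000214258 V = 0.214 mV.

0.214 mV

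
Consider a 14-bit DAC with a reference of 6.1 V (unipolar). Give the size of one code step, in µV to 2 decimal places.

372.31 µV

Full-scale span = 6.1 V.
LSB = 6.1 / 2^14 = 6.1 / 16384 = 0.000372314 V = 372.31 µV.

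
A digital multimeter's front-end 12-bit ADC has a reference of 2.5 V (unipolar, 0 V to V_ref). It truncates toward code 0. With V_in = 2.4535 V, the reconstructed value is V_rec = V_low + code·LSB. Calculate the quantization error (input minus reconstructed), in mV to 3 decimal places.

0.497 mV

One LSB is 2.5 V / 4096 = 0.610 mV.
Scaled input = 4019.8144 LSBs, so code = 4019.
Code 4019 maps back to 0 + 4019×0.000610352 V = 2.4530029 V.
V_in − V_rec = 0.00049707 V = 0.497 mV.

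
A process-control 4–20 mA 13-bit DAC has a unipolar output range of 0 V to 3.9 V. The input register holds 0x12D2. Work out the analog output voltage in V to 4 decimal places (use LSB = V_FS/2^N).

2.2937 V

LSB = 3.9 V / 2^13 = 476.07 µV.
Code 0x12D2 = 4818 decimal.
V_out = 0 + 4818 × 0.000476074 V = 2.29373 V.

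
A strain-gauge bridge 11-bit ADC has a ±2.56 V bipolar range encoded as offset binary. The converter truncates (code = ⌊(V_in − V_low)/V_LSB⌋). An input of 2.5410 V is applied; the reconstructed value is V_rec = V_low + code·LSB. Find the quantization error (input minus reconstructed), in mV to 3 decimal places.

1.000 mV

LSB = 5.12/2^11 = 2.500 mV.
(2.5410 − (−2.56))/0.0025 = 2040.4000; ⌊·⌋ gives code 2040.
Code 2040 maps back to (−2.56) + 2040×0.0025 V = 2.54 V.
V_in − V_rec = 0.001 V = 1.000 mV.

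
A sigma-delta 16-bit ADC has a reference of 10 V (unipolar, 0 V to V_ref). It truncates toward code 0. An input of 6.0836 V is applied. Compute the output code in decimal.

code 39869

With 65536 levels over 10 V, one step is 152.59 µV.
(6.0836 − 0) / 0.000152588 = 39869.481 LSBs.
So the output code is 39869.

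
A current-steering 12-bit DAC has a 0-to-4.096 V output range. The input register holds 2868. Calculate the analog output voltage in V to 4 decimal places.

LSB = 4.096 V / 2^12 = 1.000 mV.
V_out = 0 + 2868 × 0.001 V = 2.868 V.

2.8680 V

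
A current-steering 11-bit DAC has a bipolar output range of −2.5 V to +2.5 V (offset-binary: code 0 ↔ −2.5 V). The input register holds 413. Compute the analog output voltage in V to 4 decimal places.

LSB = 5 V / 2^11 = 2.441 mV.
V_out = (−2.5) + 413 × 0.00244141 V = -1.4917 V.

-1.4917 V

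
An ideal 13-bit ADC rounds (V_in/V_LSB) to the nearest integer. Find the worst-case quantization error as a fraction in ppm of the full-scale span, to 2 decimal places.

Rounding → worst-case error = ½ LSB = V_FS/2^14, so 1e+06/16384 = 61.0352 ppm of full scale.

61.04 ppm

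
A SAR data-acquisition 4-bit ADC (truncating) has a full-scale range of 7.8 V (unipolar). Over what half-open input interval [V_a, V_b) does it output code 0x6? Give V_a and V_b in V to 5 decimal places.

LSB = 7.8/2^4 = 487.500 mV.
Code 0x6 = 6 decimal.
V_a = V_low + 6·LSB = 2.925 V; V_b = V_low + 7·LSB = 3.4125 V.

[2.92500 V, 3.41250 V)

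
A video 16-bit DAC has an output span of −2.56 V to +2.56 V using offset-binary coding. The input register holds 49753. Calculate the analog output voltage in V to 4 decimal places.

LSB = 5.12 V / 2^16 = 78.12 µV.
V_out = (−2.56) + 49753 × 7.8125e-05 V = 1.32695 V.

1.3270 V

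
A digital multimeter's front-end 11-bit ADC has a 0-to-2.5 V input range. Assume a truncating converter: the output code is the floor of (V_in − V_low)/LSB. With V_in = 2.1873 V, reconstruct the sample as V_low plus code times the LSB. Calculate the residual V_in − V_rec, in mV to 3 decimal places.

LSB = 2.5/2^11 = 1.221 mV.
(2.1873 − 0)/0.0012207 = 1791.8362; ⌊·⌋ gives code 1791.
V_rec = 0 + 1791·0.0012207 = 2.1862793 V.
Difference: 0.0010207 V → 1.021 mV.

1.021 mV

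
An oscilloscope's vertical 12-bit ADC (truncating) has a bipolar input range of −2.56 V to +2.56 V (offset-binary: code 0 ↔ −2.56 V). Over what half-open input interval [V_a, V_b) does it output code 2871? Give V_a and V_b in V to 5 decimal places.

[1.02875 V, 1.03000 V)

LSB = 5.12/2^12 = 1.250 mV.
V_a = V_low + 2871·LSB = 1.02875 V; V_b = V_low + 2872·LSB = 1.03 V.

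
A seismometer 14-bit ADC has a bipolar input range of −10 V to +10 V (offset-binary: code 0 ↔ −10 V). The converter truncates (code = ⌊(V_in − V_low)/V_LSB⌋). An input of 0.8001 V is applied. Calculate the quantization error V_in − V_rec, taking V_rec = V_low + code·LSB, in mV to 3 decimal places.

0.539 mV

One LSB is 20 V / 16384 = 1.221 mV.
(V_in − V_low)/LSB = (0.8001 − (−10))/0.0012207 = 8847.4419 → code 8847 (floor).
Reconstructed: 0.79956055 V.
Difference: 0.000539453 V → 0.539 mV.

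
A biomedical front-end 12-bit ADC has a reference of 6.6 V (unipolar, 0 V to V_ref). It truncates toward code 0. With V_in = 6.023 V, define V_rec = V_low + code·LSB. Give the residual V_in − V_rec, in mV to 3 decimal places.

One LSB is 6.6 V / 4096 = 1.611 mV.
Scaled input = 3737.9103 LSBs, so code = 3737.
Reconstructed: 6.0215332 V.
Error = 6.023 − 6.0215332 = 0.0014668 V = 1.467 mV.

1.467 mV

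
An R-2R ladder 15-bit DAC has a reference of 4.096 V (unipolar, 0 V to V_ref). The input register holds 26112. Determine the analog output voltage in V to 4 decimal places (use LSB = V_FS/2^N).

LSB = 4.096 V / 2^15 = 125.00 µV.
V_out = 0 + 26112 × 0.000125 V = 3.264 V.

3.2640 V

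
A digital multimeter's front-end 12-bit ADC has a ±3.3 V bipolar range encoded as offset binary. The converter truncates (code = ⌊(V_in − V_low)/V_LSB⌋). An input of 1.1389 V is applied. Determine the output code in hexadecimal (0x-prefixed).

LSB = 6.6 V / 4096 = 1.611 mV.
(V_in − V_low)/LSB = (1.1389 − (−3.3)) / 0.00161133 = 2754.808.
⌊·⌋(2754.808) = 2754.
In hexadecimal (0x-prefixed): 0xAC2.

code 0xAC2 (decimal 2754)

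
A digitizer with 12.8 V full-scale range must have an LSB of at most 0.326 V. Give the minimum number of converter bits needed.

Number of steps required ≥ 12.8 V / 0.326 V = 39.26.
Need 2^N ≥ 39.26; 2^5 = 32, 2^6 = 64.
Minimum N = 6.

6 bits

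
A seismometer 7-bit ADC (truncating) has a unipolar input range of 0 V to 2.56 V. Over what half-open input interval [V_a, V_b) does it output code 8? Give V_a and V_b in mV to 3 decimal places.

LSB = 2.56/2^7 = 20.000 mV.
V_a = V_low + 8·LSB = 0.16 V; V_b = V_low + 9·LSB = 0.18 V.

[160.000 mV, 180.000 mV)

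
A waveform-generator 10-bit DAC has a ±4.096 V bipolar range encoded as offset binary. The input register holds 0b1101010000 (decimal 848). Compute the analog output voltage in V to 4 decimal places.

LSB = 8.192 V / 2^10 = 8.000 mV.
Code 0b1101010000 = 848 decimal.
V_out = (−4.096) + 848 × 0.008 V = 2.688 V.

2.6880 V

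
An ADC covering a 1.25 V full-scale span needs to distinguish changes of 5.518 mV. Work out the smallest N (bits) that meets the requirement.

8 bits

Number of steps required ≥ 1.25 V / 5.518 mV = 226.53.
Need 2^N ≥ 226.53; 2^7 = 128, 2^8 = 256.
Minimum N = 8.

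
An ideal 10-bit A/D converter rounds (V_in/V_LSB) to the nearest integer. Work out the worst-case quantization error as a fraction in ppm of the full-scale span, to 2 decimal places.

Rounding → worst-case error = ½ LSB = V_FS/2^11, so 1e+06/2048 = 488.281 ppm of full scale.

488.28 ppm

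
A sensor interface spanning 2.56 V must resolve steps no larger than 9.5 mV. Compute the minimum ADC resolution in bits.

9 bits

Number of steps required ≥ 2.56 V / 9.5 mV = 269.47.
Need 2^N ≥ 269.47; 2^8 = 256, 2^9 = 512.
Minimum N = 9.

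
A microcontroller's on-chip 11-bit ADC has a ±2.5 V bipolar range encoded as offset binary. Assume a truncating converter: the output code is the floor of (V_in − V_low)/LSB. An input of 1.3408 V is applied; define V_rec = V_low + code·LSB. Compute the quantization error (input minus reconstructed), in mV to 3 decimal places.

0.468 mV

One LSB is 5 V / 2048 = 2.441 mV.
(1.3408 − (−2.5))/0.00244141 = 1573.1917; ⌊·⌋ gives code 1573.
Reconstructed: 1.340332 V.
Error = 1.3408 − 1.340332 = 0.000467969 V = 0.468 mV.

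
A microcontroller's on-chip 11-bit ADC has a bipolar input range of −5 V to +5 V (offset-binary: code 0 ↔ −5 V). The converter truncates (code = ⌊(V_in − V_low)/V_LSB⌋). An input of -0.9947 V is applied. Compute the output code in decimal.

Full-scale span = 10 V; LSB = 10/2^11 = 4.883 mV.
(-0.9947 − (−5)) / 0.00488281 = 820.285 LSBs.
Floor → code 820.

code 820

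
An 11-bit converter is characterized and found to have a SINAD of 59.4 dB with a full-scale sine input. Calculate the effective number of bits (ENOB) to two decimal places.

9.57 bits

ENOB = (SINAD − 1.76) / 6.02 = (59.4 − 1.76)/6.02 = 9.575.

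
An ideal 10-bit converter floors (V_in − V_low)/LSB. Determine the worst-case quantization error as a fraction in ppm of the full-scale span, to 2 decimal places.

Truncating → worst-case error = 1 LSB = V_FS/2^10, so 1e+06/1024 = 976.562 ppm of full scale.

976.56 ppm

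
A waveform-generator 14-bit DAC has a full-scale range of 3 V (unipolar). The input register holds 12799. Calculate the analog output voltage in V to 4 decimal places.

2.3436 V

LSB = 3 V / 2^14 = 183.11 µV.
V_out = 0 + 12799 × 0.000183105 V = 2.34357 V.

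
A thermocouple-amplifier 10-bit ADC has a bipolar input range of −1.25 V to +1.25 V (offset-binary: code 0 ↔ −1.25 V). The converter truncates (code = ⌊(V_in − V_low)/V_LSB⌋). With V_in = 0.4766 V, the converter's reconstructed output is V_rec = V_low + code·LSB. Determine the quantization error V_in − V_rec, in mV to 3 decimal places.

0.526 mV

One LSB is 2.5 V / 1024 = 2.441 mV.
(0.4766 − (−1.25))/0.00244141 = 707.2154; ⌊·⌋ gives code 707.
Code 707 maps back to (−1.25) + 707×0.00244141 V = 0.47607422 V.
Difference: 0.000525781 V → 0.526 mV.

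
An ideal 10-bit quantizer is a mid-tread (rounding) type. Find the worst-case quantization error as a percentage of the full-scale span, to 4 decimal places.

0.0488 %

Rounding → worst-case error = ½ LSB = V_FS/2^11, so 100/2048 = 0.0488281 % of full scale.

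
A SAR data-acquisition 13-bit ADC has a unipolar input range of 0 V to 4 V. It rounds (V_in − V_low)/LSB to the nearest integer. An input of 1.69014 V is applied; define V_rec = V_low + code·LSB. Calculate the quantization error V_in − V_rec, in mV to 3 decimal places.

0.199 mV

One LSB is 4 V / 8192 = 488.28 µV.
(1.69014 − 0)/0.000488281 = 3461.4067; round gives code 3461.
Code 3461 maps back to 0 + 3461×0.000488281 V = 1.6899414 V.
Difference: 0.000198594 V → 0.199 mV.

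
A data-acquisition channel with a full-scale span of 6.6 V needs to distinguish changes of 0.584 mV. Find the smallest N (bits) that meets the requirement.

14 bits

Number of steps required ≥ 6.6 V / 0.584 mV = 11301.37.
Need 2^N ≥ 11301.37; 2^13 = 8192, 2^14 = 16384.
Minimum N = 14.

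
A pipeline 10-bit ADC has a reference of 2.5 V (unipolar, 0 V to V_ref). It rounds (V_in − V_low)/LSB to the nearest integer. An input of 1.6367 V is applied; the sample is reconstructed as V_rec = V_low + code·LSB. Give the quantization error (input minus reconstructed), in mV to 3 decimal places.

0.958 mV

One LSB is 2.5 V / 1024 = 2.441 mV.
(1.6367 − 0)/0.00244141 = 670.3923; round gives code 670.
Code 670 maps back to 0 + 670×0.00244141 V = 1.6357422 V.
Difference: 0.000957813 V → 0.958 mV.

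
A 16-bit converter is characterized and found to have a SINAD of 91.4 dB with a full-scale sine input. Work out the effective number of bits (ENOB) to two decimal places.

14.89 bits

ENOB = (SINAD − 1.76) / 6.02 = (91.4 − 1.76)/6.02 = 14.890.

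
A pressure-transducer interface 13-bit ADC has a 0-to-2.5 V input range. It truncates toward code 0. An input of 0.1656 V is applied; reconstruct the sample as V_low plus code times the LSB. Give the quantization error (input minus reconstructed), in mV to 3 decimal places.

LSB = 2.5/2^13 = 305.18 µV.
(0.1656 − 0)/0.000305176 = 542.6381; ⌊·⌋ gives code 542.
Code 542 maps back to 0 + 542×0.000305176 V = 0.16540527 V.
Error = 0.1656 − 0.16540527 = 0.000194727 V = 0.195 mV.

0.195 mV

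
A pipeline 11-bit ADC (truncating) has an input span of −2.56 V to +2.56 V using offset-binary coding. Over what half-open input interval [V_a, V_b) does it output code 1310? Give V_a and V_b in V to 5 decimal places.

LSB = 5.12/2^11 = 2.500 mV.
V_a = V_low + 1310·LSB = 0.715 V; V_b = V_low + 1311·LSB = 0.7175 V.

[0.71500 V, 0.71750 V)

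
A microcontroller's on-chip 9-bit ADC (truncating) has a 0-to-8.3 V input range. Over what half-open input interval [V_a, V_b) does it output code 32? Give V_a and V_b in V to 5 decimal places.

LSB = 8.3/2^9 = 16.211 mV.
V_a = V_low + 32·LSB = 0.51875 V; V_b = V_low + 33·LSB = 0.534961 V.

[0.51875 V, 0.53496 V)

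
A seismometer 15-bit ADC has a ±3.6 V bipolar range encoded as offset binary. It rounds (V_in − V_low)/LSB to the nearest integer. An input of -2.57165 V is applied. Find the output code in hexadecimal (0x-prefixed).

LSB = 7.2 V / 32768 = 219.73 µV.
(-2.57165 − (−3.6)) / 0.000219727 = 4680.135 LSBs.
round(4680.135) = 4680.
In hexadecimal (0x-prefixed): 0x1248.

code 0x1248 (decimal 4680)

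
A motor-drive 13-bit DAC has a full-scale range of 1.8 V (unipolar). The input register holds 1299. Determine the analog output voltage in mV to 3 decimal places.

285.425 mV

LSB = 1.8 V / 2^13 = 219.73 µV.
V_out = 0 + 1299 × 0.000219727 V = 0.285425 V.
= 285.425 mV.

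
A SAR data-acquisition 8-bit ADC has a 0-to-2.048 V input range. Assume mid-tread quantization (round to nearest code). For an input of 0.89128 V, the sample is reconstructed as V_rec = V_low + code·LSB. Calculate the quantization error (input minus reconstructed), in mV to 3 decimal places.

One LSB is 2.048 V / 256 = 8.000 mV.
(0.89128 − 0)/0.008 = 111.4100; round gives code 111.
Reconstructed: 0.888 V.
Difference: 0.00328 V → 3.280 mV.

3.280 mV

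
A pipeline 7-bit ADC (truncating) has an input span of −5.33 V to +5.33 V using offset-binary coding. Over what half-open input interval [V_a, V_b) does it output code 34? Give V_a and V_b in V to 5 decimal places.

LSB = 10.66/2^7 = 83.281 mV.
V_a = V_low + 34·LSB = -2.49844 V; V_b = V_low + 35·LSB = -2.41516 V.

[-2.49844 V, -2.41516 V)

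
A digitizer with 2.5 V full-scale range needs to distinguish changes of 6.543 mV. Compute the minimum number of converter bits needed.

9 bits

Number of steps required ≥ 2.5 V / 6.543 mV = 382.09.
Need 2^N ≥ 382.09; 2^8 = 256, 2^9 = 512.
Minimum N = 9.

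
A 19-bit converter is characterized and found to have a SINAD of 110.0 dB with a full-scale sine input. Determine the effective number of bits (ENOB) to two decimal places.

17.98 bits

ENOB = (SINAD − 1.76) / 6.02 = (110.0 − 1.76)/6.02 = 17.980.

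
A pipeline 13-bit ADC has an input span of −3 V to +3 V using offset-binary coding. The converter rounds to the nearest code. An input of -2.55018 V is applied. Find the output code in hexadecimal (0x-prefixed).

Full-scale span = 6 V; LSB = 6/2^13 = 0.732 mV.
(-2.55018 − (−3)) / 0.000732422 = 614.154 LSBs.
round(614.154) = 614.
In hexadecimal (0x-prefixed): 0x266.

code 0x266 (decimal 614)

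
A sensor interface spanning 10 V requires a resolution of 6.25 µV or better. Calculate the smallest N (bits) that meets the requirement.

Number of steps required ≥ 10 V / 6.25 µV = 1600000.00.
Need 2^N ≥ 1600000.00; 2^20 = 1048576, 2^21 = 2097152.
Minimum N = 21.

21 bits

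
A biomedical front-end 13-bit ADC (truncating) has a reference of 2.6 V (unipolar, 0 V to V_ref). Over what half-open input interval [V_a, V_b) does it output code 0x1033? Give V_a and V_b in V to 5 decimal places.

LSB = 2.6/2^13 = 317.38 µV.
Code 0x1033 = 4147 decimal.
V_a = V_low + 4147·LSB = 1.31619 V; V_b = V_low + 4148·LSB = 1.3165 V.

[1.31619 V, 1.31650 V)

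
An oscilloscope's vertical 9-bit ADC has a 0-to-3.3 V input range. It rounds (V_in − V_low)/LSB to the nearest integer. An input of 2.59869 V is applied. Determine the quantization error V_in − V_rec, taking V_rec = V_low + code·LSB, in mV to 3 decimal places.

One LSB is 3.3 V / 512 = 6.445 mV.
(V_in − V_low)/LSB = (2.59869 − 0)/0.00644531 = 403.1907 → code 403 (round).
V_rec = 0 + 403·0.00644531 = 2.5974609 V.
Difference: 0.00122906 V → 1.229 mV.

1.229 mV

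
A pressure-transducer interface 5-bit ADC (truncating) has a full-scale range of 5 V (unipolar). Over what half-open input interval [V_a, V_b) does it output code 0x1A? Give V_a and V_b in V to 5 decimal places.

[4.06250 V, 4.21875 V)

LSB = 5/2^5 = 156.250 mV.
Code 0x1A = 26 decimal.
V_a = V_low + 26·LSB = 4.0625 V; V_b = V_low + 27·LSB = 4.21875 V.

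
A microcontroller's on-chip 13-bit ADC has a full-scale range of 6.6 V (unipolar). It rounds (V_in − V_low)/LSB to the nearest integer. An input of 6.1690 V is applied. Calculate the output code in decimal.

Full-scale span = 6.6 V; LSB = 6.6/2^13 = 0.806 mV.
(V_in − V_low)/LSB = (6.1690 − 0) / 0.000805664 = 7657.038.
round(7657.038) = 7657.

code 7657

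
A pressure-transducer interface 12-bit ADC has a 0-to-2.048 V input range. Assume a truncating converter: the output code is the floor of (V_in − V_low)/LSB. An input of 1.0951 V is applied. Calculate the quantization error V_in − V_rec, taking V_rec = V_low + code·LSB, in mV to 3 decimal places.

0.100 mV

One LSB is 2.048 V / 4096 = 0.500 mV.
(V_in − V_low)/LSB = (1.0951 − 0)/0.0005 = 2190.2000 → code 2190 (floor).
Code 2190 maps back to 0 + 2190×0.0005 V = 1.095 V.
Error = 1.0951 − 1.095 = 0.0001 V = 0.100 mV.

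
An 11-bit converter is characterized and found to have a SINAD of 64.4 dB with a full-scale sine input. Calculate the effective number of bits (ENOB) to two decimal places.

10.41 bits

ENOB = (SINAD − 1.76) / 6.02 = (64.4 − 1.76)/6.02 = 10.405.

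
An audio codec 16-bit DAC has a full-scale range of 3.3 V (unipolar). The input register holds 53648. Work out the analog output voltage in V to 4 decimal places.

LSB = 3.3 V / 2^16 = 50.35 µV.
V_out = 0 + 53648 × 5.0354e-05 V = 2.70139 V.

2.7014 V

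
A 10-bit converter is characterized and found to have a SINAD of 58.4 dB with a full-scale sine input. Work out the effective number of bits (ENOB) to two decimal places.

ENOB = (SINAD − 1.76) / 6.02 = (58.4 − 1.76)/6.02 = 9.409.

9.41 bits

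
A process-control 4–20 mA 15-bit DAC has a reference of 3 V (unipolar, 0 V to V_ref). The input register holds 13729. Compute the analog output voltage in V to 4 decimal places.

1.2569 V

LSB = 3 V / 2^15 = 91.55 µV.
V_out = 0 + 13729 × 9.15527e-05 V = 1.25693 V.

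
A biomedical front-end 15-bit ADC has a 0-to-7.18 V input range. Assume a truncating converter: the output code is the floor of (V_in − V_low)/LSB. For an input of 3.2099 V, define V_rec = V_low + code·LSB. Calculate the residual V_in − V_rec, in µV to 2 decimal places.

One LSB is 7.18 V / 32768 = 219.12 µV.
(V_in − V_low)/LSB = (3.2099 − 0)/0.000219116 = 14649.3041 → code 14649 (floor).
Reconstructed: 3.2098334 V.
Error = 3.2099 − 3.2098334 = 6.6626e-05 V = 66.63 µV.

66.63 µV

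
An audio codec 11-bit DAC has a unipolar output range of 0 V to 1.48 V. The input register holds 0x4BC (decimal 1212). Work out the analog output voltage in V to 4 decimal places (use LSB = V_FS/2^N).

LSB = 1.48 V / 2^11 = 0.723 mV.
Code 0x4BC = 1212 decimal.
V_out = 0 + 1212 × 0.000722656 V = 0.875859 V.

0.8759 V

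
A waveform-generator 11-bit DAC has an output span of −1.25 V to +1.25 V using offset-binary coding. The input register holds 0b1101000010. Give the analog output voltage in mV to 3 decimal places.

-231.934 mV

LSB = 2.5 V / 2^11 = 1.221 mV.
Code 0b1101000010 = 834 decimal.
V_out = (−1.25) + 834 × 0.0012207 V = -0.231934 V.
= -231.934 mV.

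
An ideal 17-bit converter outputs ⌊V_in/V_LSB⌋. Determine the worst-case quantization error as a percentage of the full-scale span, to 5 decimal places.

Truncating → worst-case error = 1 LSB = V_FS/2^17, so 100/131072 = 0.000762939 % of full scale.

0.00076 %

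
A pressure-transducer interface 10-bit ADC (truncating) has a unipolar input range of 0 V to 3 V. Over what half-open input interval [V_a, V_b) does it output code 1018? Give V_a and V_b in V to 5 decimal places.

[2.98242 V, 2.98535 V)

LSB = 3/2^10 = 2.930 mV.
V_a = V_low + 1018·LSB = 2.98242 V; V_b = V_low + 1019·LSB = 2.98535 V.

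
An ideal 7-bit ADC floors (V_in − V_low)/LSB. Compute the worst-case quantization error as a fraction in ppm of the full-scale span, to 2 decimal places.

Truncating → worst-case error = 1 LSB = V_FS/2^7, so 1e+06/128 = 7812.5 ppm of full scale.

7812.50 ppm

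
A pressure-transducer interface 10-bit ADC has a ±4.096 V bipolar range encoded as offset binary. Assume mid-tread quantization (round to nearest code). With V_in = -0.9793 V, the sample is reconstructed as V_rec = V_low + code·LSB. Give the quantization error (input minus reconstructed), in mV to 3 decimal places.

-3.300 mV

LSB = 8.192/2^10 = 8.000 mV.
Scaled input = 389.5875 LSBs, so code = 390.
Reconstructed: -0.976 V.
V_in − V_rec = -0.0033 V = -3.300 mV.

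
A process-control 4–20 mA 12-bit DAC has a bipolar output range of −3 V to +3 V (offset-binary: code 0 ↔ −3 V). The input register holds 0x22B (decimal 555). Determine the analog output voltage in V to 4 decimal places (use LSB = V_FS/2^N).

-2.1870 V

LSB = 6 V / 2^12 = 1.465 mV.
Code 0x22B = 555 decimal.
V_out = (−3) + 555 × 0.00146484 V = -2.18701 V.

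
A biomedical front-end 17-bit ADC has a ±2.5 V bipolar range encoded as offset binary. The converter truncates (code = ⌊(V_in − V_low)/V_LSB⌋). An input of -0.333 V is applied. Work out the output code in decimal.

Full-scale span = 5 V; LSB = 5/2^17 = 38.15 µV.
(V_in − V_low)/LSB = (-0.333 − (−2.5)) / 3.8147e-05 = 56806.605.
⌊·⌋(56806.605) = 56806.

code 56806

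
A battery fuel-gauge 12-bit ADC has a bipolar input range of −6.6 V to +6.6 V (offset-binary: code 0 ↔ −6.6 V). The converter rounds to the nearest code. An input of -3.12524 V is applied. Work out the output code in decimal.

LSB = 13.2 V / 4096 = 3.223 mV.
Input sits at 1078.229 steps above V_low.
round(1078.229) = 1078.

code 1078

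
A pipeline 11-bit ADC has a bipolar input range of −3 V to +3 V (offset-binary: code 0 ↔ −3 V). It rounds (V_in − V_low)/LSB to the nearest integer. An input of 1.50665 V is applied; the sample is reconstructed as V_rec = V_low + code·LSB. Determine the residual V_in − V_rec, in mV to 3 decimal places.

One LSB is 6 V / 2048 = 2.930 mV.
(V_in − V_low)/LSB = (1.50665 − (−3))/0.00292969 = 1538.2699 → code 1538 (round).
Reconstructed: 1.5058594 V.
V_in − V_rec = 0.000790625 V = 0.791 mV.

0.791 mV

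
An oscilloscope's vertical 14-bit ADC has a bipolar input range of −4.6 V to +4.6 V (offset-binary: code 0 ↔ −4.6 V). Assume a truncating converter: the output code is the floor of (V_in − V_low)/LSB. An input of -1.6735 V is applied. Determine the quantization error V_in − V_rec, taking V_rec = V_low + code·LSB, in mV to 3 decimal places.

0.401 mV

LSB = 9.2/2^14 = 0.562 mV.
(V_in − V_low)/LSB = (-1.6735 − (−4.6))/0.000561523 = 5211.7148 → code 5211 (floor).
Reconstructed: -1.6739014 V.
Difference: 0.000401367 V → 0.401 mV.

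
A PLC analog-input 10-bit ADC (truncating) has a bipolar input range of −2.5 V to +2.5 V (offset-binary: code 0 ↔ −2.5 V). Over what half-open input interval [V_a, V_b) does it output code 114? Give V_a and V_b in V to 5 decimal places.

[-1.94336 V, -1.93848 V)

LSB = 5/2^10 = 4.883 mV.
V_a = V_low + 114·LSB = -1.94336 V; V_b = V_low + 115·LSB = -1.93848 V.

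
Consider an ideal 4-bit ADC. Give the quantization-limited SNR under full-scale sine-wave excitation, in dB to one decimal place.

SNR ≈ 6.02·N + 1.76 dB = 6.02·4 + 1.76 = 25.84 dB.

25.8 dB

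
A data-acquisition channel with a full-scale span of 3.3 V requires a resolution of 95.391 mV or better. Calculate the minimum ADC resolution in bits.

Number of steps required ≥ 3.3 V / 95.391 mV = 34.59.
Need 2^N ≥ 34.59; 2^5 = 32, 2^6 = 64.
Minimum N = 6.

6 bits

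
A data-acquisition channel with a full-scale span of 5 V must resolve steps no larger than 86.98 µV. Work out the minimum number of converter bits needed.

Number of steps required ≥ 5 V / 86.98 µV = 57484.48.
Need 2^N ≥ 57484.48; 2^15 = 32768, 2^16 = 65536.
Minimum N = 16.

16 bits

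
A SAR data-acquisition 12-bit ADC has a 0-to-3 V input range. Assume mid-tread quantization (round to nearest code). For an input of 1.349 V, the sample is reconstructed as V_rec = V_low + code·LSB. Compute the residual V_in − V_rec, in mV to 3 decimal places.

-0.121 mV

One LSB is 3 V / 4096 = 0.732 mV.
(V_in − V_low)/LSB = (1.349 − 0)/0.000732422 = 1841.8347 → code 1842 (round).
Code 1842 maps back to 0 + 1842×0.000732422 V = 1.3491211 V.
Difference: -0.000121094 V → -0.121 mV.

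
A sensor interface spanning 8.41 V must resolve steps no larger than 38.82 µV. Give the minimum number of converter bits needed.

Number of steps required ≥ 8.41 V / 38.82 µV = 216640.91.
Need 2^N ≥ 216640.91; 2^17 = 131072, 2^18 = 262144.
Minimum N = 18.

18 bits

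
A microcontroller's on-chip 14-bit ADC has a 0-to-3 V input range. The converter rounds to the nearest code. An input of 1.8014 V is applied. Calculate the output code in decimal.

LSB = 3 V / 16384 = 183.11 µV.
(1.8014 − 0) / 0.000183105 = 9838.046 LSBs.
So the output code is 9838.

code 9838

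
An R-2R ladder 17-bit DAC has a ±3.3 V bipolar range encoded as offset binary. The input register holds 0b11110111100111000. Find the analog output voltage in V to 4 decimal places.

3.0837 V

LSB = 6.6 V / 2^17 = 50.35 µV.
Code 0b11110111100111000 = 126776 decimal.
V_out = (−3.3) + 126776 × 5.0354e-05 V = 3.08368 V.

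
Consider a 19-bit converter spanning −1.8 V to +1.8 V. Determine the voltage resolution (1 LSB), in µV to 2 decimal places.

Full-scale span = 3.6 V.
LSB = 3.6 / 2^19 = 3.6 / 524288 = 6.86646e-06 V = 6.87 µV.

6.87 µV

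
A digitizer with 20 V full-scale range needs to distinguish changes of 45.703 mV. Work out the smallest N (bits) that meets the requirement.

Number of steps required ≥ 20 V / 45.703 mV = 437.61.
Need 2^N ≥ 437.61; 2^8 = 256, 2^9 = 512.
Minimum N = 9.

9 bits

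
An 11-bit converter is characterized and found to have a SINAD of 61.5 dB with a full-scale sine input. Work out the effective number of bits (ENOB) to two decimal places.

9.92 bits

ENOB = (SINAD − 1.76) / 6.02 = (61.5 − 1.76)/6.02 = 9.924.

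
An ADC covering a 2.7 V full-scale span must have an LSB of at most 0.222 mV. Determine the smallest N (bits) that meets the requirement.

14 bits

Number of steps required ≥ 2.7 V / 0.222 mV = 12162.16.
Need 2^N ≥ 12162.16; 2^13 = 8192, 2^14 = 16384.
Minimum N = 14.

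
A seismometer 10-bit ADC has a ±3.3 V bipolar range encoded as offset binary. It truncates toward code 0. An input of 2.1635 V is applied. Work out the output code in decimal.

With 1024 levels over 6.6 V, one step is 6.445 mV.
Input sits at 847.670 steps above V_low.
Floor → code 847.

code 847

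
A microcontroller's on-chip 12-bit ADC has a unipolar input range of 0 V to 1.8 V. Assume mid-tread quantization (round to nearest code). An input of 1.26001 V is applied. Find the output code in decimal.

code 2867

With 4096 levels over 1.8 V, one step is 439.45 µV.
Input sits at 2867.223 steps above V_low.
round(2867.223) = 2867.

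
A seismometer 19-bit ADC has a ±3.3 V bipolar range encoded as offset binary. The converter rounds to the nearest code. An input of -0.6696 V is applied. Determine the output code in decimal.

code 208953

With 524288 levels over 6.6 V, one step is 12.59 µV.
Input sits at 208952.599 steps above V_low.
So the output code is 208953.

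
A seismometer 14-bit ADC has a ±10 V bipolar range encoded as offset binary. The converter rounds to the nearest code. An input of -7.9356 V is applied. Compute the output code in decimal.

With 16384 levels over 20 V, one step is 1.221 mV.
(-7.9356 − (−10)) / 0.0012207 = 1691.156 LSBs.
Round → code 1691.

code 1691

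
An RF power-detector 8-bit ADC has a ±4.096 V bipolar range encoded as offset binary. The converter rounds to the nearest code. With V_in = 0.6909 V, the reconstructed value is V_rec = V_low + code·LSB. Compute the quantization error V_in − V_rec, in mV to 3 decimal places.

LSB = 8.192/2^8 = 32.000 mV.
Scaled input = 149.5906 LSBs, so code = 150.
Code 150 maps back to (−4.096) + 150×0.032 V = 0.704 V.
V_in − V_rec = -0.0131 V = -13.100 mV.

-13.100 mV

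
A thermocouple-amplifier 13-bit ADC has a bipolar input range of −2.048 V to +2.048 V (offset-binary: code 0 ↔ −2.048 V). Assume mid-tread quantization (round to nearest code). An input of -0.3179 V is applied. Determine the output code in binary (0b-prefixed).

code 0b110110000100 (decimal 3460)

With 8192 levels over 4.096 V, one step is 0.500 mV.
Input sits at 3460.200 steps above V_low.
Round → code 3460.
In binary (0b-prefixed): 0b110110000100.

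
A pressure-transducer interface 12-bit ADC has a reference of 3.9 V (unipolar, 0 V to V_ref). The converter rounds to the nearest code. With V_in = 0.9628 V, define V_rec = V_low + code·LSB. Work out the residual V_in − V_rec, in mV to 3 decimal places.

LSB = 3.9/2^12 = 0.952 mV.
Scaled input = 1011.1869 LSBs, so code = 1011.
Code 1011 maps back to 0 + 1011×0.000952148 V = 0.96262207 V.
Error = 0.9628 − 0.96262207 = 0.00017793 V = 0.178 mV.

0.178 mV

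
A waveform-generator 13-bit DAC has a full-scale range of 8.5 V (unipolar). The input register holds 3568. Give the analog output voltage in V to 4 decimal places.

LSB = 8.5 V / 2^13 = 1.038 mV.
V_out = 0 + 3568 × 0.0010376 V = 3.70215 V.

3.7021 V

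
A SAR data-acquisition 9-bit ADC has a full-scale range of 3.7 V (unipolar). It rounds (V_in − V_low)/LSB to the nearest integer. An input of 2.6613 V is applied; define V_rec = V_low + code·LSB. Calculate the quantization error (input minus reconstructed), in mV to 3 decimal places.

LSB = 3.7/2^9 = 7.227 mV.
(V_in − V_low)/LSB = (2.6613 − 0)/0.00722656 = 368.2664 → code 368 (round).
Code 368 maps back to 0 + 368×0.00722656 V = 2.659375 V.
Error = 2.6613 − 2.659375 = 0.001925 V = 1.925 mV.

1.925 mV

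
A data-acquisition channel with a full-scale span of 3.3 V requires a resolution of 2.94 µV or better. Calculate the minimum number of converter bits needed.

Number of steps required ≥ 3.3 V / 2.94 µV = 1122448.98.
Need 2^N ≥ 1122448.98; 2^20 = 1048576, 2^21 = 2097152.
Minimum N = 21.

21 bits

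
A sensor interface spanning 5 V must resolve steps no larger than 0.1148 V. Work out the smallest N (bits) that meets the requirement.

6 bits

Number of steps required ≥ 5 V / 0.1148 V = 43.55.
Need 2^N ≥ 43.55; 2^5 = 32, 2^6 = 64.
Minimum N = 6.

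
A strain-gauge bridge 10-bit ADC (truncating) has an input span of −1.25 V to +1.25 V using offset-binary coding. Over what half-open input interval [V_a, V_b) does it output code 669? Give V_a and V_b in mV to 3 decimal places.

LSB = 2.5/2^10 = 2.441 mV.
V_a = V_low + 669·LSB = 0.383301 V; V_b = V_low + 670·LSB = 0.385742 V.

[383.301 mV, 385.742 mV)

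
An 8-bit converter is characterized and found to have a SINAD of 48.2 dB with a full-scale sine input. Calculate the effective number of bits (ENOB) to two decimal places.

ENOB = (SINAD − 1.76) / 6.02 = (48.2 − 1.76)/6.02 = 7.714.

7.71 bits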